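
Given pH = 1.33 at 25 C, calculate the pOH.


pOH = 14 - pH
pOH = 14 - 1.33
pOH = 12.67

12.67


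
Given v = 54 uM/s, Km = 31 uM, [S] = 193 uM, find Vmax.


Vmax = v * (Km + [S]) / [S]
Vmax = 54 * (31 + 193) / 193
Vmax = 62.6736 uM/s

62.6736 uM/s


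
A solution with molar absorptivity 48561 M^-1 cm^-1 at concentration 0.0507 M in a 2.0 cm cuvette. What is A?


A = epsilon * c * l
A = 48561 * 0.0507 * 2.0
A = 4924.0854

4924.0854


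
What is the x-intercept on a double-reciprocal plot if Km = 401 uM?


x-intercept = -1/Km
= -1/401
= -0.0025 1/uM

-0.0025 1/uM


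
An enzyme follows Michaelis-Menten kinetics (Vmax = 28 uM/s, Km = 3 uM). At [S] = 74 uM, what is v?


v = Vmax * [S] / (Km + [S])
v = 28 * 74 / (3 + 74)
v = 26.9091 uM/s

26.9091 uM/s


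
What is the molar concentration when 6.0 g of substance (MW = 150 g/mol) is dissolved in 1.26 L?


C = (mass / MW) / volume
C = (6.0 / 150) / 1.26
C = 0.0317 M

0.0317 M


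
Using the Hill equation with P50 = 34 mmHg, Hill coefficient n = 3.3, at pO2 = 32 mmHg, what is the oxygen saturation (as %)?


Y = pO2^n / (P50^n + pO2^n)
Y = 32^3.3 / (34^3.3 + 32^3.3)
Y = 45.02%

45.02%


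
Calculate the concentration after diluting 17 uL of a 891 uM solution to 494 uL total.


C2 = C1 * V1 / V2
C2 = 891 * 17 / 494
C2 = 30.6619 uM

30.6619 uM


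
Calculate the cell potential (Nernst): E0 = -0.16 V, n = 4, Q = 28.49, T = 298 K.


E = E0 - (RT/nF) * ln(Q)
E = -0.16 - (8.314 * 298 / (4 * 96485)) * ln(28.49)
E = -0.1815 V

-0.1815 V


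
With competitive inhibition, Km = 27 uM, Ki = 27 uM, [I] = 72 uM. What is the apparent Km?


Km_app = Km * (1 + [I]/Ki)
Km_app = 27 * (1 + 72/27)
Km_app = 99.0 uM

99.0 uM


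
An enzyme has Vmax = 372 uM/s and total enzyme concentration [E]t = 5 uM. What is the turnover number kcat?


kcat = Vmax / [E]t
kcat = 372 / 5
kcat = 74.4 s^-1

74.4 s^-1


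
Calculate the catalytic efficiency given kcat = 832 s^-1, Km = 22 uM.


Catalytic efficiency = kcat / Km
= 832 / 22
= 37.8182 uM^-1*s^-1

37.8182 uM^-1*s^-1


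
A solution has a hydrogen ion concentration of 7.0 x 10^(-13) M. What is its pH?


pH = -log10([H+])
pH = -log10(7.0 x 10^(-13))
pH = 12.1549

12.1549


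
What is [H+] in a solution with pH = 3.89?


[H+] = 10^(-pH)
[H+] = 10^(-3.89)
[H+] = 1.288e-04 M

1.288e-04 M


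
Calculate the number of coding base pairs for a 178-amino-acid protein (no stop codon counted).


Each amino acid = 1 codon = 3 bp
bp = 178 * 3 = 534 bp

534 bp


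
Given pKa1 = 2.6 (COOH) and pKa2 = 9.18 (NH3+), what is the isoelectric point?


pI = (pKa1 + pKa2) / 2
pI = (2.6 + 9.18) / 2
pI = 5.89

5.89


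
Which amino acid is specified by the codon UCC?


Standard genetic code lookup.
Codon UCC -> Ser

Ser


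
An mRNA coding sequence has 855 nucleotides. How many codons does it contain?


codons = nucleotides / 3
codons = 855 / 3 = 285

285


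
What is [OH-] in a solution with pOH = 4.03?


[OH-] = 10^(-pOH)
[OH-] = 10^(-4.03)
[OH-] = 9.333e-05 M

9.333e-05 M


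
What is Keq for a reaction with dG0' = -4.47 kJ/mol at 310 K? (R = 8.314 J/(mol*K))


Keq = exp(-dG0 * 1000 / (R * T))
Keq = exp(-(-4.47) * 1000 / (8.314 * 310))
Keq = 5.6652

5.6652


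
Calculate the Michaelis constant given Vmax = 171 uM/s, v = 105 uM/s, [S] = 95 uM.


Km = [S] * (Vmax - v) / v
Km = 95 * (171 - 105) / 105
Km = 59.7143 uM

59.7143 uM


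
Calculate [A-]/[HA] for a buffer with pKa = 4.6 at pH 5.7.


[A-]/[HA] = 10^(pH - pKa)
= 10^(5.7 - 4.6)
= 12.5893

12.5893


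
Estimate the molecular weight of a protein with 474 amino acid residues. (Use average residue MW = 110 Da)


MW = n_residues * 110 Da
MW = 474 * 110
MW = 52140 Da

52140 Da


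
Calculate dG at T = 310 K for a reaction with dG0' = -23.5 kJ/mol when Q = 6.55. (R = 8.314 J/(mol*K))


dG = dG0' + RT * ln(Q) / 1000
dG = -23.5 + 8.314 * 310 * ln(6.55) / 1000
dG = -18.656 kJ/mol

-18.656 kJ/mol


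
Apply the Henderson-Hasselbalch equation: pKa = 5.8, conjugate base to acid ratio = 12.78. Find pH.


pH = pKa + log10([A-]/[HA])
pH = 5.8 + log10(12.78)
pH = 6.9065

6.9065


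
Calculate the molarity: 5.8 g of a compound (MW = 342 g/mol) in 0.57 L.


C = (mass / MW) / volume
C = (5.8 / 342) / 0.57
C = 0.0298 M

0.0298 M


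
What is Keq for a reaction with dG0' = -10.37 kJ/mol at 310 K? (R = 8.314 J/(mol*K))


Keq = exp(-dG0 * 1000 / (R * T))
Keq = exp(-(-10.37) * 1000 / (8.314 * 310))
Keq = 55.898

55.898


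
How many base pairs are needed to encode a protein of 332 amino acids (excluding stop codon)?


Each amino acid = 1 codon = 3 bp
bp = 332 * 3 = 996 bp

996 bp


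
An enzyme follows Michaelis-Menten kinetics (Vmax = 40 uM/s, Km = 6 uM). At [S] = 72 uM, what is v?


v = Vmax * [S] / (Km + [S])
v = 40 * 72 / (6 + 72)
v = 36.9231 uM/s

36.9231 uM/s


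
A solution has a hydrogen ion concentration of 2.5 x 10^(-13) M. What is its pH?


pH = -log10([H+])
pH = -log10(2.5 x 10^(-13))
pH = 12.6021

12.6021


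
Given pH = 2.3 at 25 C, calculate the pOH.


pOH = 14 - pH
pOH = 14 - 2.3
pOH = 11.7

11.7


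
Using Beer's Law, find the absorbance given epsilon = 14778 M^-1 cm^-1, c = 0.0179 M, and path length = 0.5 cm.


A = epsilon * c * l
A = 14778 * 0.0179 * 0.5
A = 132.2631

132.2631


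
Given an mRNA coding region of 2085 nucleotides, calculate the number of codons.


codons = nucleotides / 3
codons = 2085 / 3 = 695

695


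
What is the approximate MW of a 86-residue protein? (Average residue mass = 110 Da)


MW = n_residues * 110 Da
MW = 86 * 110
MW = 9460 Da

9460 Da


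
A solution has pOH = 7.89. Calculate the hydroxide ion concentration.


[OH-] = 10^(-pOH)
[OH-] = 10^(-7.89)
[OH-] = 1.288e-08 M

1.288e-08 M


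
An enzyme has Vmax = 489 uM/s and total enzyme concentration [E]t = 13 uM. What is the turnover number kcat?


kcat = Vmax / [E]t
kcat = 489 / 13
kcat = 37.6154 s^-1

37.6154 s^-1


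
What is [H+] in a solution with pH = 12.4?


[H+] = 10^(-pH)
[H+] = 10^(-12.4)
[H+] = 3.981e-13 M

3.981e-13 M


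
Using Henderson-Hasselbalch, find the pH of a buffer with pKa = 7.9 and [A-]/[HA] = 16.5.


pH = pKa + log10([A-]/[HA])
pH = 7.9 + log10(16.5)
pH = 9.1175

9.1175


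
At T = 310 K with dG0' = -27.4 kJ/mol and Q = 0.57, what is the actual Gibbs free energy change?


dG = dG0' + RT * ln(Q) / 1000
dG = -27.4 + 8.314 * 310 * ln(0.57) / 1000
dG = -28.8488 kJ/mol

-28.8488 kJ/mol


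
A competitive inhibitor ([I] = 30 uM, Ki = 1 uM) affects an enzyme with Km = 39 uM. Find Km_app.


Km_app = Km * (1 + [I]/Ki)
Km_app = 39 * (1 + 30/1)
Km_app = 1209.0 uM

1209.0 uM


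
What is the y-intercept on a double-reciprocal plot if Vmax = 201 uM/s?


y-intercept = 1/Vmax
= 1/201
= 0.005 s/uM

0.005 s/uM


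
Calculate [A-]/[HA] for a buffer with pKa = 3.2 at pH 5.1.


[A-]/[HA] = 10^(pH - pKa)
= 10^(5.1 - 3.2)
= 79.4328

79.4328


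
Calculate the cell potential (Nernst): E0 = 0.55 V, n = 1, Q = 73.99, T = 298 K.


E = E0 - (RT/nF) * ln(Q)
E = 0.55 - (8.314 * 298 / (1 * 96485)) * ln(73.99)
E = 0.4395 V

0.4395 V


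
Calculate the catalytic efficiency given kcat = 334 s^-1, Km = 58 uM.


Catalytic efficiency = kcat / Km
= 334 / 58
= 5.7586 uM^-1*s^-1

5.7586 uM^-1*s^-1


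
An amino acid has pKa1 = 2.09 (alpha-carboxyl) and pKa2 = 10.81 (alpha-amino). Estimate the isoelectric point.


pI = (pKa1 + pKa2) / 2
pI = (2.09 + 10.81) / 2
pI = 6.45

6.45


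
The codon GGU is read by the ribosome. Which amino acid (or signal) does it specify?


Standard genetic code lookup.
Codon GGU -> Gly

Gly


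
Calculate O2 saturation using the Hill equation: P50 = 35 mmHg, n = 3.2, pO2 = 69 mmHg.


Y = pO2^n / (P50^n + pO2^n)
Y = 69^3.2 / (35^3.2 + 69^3.2)
Y = 89.77%

89.77%


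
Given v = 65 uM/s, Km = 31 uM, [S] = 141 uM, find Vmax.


Vmax = v * (Km + [S]) / [S]
Vmax = 65 * (31 + 141) / 141
Vmax = 79.2908 uM/s

79.2908 uM/s


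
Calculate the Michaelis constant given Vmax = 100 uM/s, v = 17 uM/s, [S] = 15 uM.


Km = [S] * (Vmax - v) / v
Km = 15 * (100 - 17) / 17
Km = 73.2353 uM

73.2353 uM


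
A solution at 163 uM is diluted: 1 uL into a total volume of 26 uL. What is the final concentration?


C2 = C1 * V1 / V2
C2 = 163 * 1 / 26
C2 = 6.2692 uM

6.2692 uM


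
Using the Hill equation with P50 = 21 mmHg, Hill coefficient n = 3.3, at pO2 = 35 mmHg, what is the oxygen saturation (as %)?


Y = pO2^n / (P50^n + pO2^n)
Y = 35^3.3 / (21^3.3 + 35^3.3)
Y = 84.37%

84.37%


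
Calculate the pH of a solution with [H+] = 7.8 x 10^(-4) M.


pH = -log10([H+])
pH = -log10(7.8 x 10^(-4))
pH = 3.1079

3.1079


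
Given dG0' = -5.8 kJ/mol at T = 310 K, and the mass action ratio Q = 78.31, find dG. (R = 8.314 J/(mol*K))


dG = dG0' + RT * ln(Q) / 1000
dG = -5.8 + 8.314 * 310 * ln(78.31) / 1000
dG = 5.4389 kJ/mol

5.4389 kJ/mol


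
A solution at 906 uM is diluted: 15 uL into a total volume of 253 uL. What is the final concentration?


C2 = C1 * V1 / V2
C2 = 906 * 15 / 253
C2 = 53.7154 uM

53.7154 uM


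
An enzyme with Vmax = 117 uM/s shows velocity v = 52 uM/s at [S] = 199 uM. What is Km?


Km = [S] * (Vmax - v) / v
Km = 199 * (117 - 52) / 52
Km = 248.75 uM

248.75 uM


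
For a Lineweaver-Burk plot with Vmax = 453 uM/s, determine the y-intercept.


y-intercept = 1/Vmax
= 1/453
= 0.0022 s/uM

0.0022 s/uM


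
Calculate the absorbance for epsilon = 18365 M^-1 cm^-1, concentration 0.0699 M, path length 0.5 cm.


A = epsilon * c * l
A = 18365 * 0.0699 * 0.5
A = 641.8568

641.8568


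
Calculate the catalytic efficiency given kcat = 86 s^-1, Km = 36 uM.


Catalytic efficiency = kcat / Km
= 86 / 36
= 2.3889 uM^-1*s^-1

2.3889 uM^-1*s^-1


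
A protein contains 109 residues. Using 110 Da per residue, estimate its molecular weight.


MW = n_residues * 110 Da
MW = 109 * 110
MW = 11990 Da

11990 Da


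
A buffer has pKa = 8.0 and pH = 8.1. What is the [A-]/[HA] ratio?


[A-]/[HA] = 10^(pH - pKa)
= 10^(8.1 - 8.0)
= 1.2589

1.2589


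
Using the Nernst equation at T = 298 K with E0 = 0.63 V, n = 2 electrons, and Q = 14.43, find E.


E = E0 - (RT/nF) * ln(Q)
E = 0.63 - (8.314 * 298 / (2 * 96485)) * ln(14.43)
E = 0.5957 V

0.5957 V


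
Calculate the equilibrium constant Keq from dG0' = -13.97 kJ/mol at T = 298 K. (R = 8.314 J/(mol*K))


Keq = exp(-dG0 * 1000 / (R * T))
Keq = exp(-(-13.97) * 1000 / (8.314 * 298))
Keq = 281.0647

281.0647


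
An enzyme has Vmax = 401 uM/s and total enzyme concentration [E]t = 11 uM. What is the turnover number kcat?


kcat = Vmax / [E]t
kcat = 401 / 11
kcat = 36.4545 s^-1

36.4545 s^-1


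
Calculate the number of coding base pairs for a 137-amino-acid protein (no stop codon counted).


Each amino acid = 1 codon = 3 bp
bp = 137 * 3 = 411 bp

411 bp


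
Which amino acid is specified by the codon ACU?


Standard genetic code lookup.
Codon ACU -> Thr

Thr


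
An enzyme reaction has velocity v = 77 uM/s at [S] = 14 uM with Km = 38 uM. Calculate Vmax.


Vmax = v * (Km + [S]) / [S]
Vmax = 77 * (38 + 14) / 14
Vmax = 286.0 uM/s

286.0 uM/s


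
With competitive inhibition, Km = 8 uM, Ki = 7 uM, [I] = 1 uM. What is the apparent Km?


Km_app = Km * (1 + [I]/Ki)
Km_app = 8 * (1 + 1/7)
Km_app = 9.1429 uM

9.1429 uM


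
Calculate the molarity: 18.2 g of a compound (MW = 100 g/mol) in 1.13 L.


C = (mass / MW) / volume
C = (18.2 / 100) / 1.13
C = 0.1611 M

0.1611 M


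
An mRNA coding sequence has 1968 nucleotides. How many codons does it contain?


codons = nucleotides / 3
codons = 1968 / 3 = 656

656


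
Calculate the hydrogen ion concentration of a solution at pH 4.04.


[H+] = 10^(-pH)
[H+] = 10^(-4.04)
[H+] = 9.120e-05 M

9.120e-05 M


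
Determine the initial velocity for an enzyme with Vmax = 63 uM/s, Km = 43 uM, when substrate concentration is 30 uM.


v = Vmax * [S] / (Km + [S])
v = 63 * 30 / (43 + 30)
v = 25.8904 uM/s

25.8904 uM/s


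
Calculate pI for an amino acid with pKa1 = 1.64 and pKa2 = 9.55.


pI = (pKa1 + pKa2) / 2
pI = (1.64 + 9.55) / 2
pI = 5.595

5.595


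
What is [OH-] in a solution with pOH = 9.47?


[OH-] = 10^(-pOH)
[OH-] = 10^(-9.47)
[OH-] = 3.388e-10 M

3.388e-10 M


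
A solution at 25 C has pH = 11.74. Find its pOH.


pOH = 14 - pH
pOH = 14 - 11.74
pOH = 2.26

2.26


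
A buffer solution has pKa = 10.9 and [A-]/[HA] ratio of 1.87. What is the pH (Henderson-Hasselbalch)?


pH = pKa + log10([A-]/[HA])
pH = 10.9 + log10(1.87)
pH = 11.1718

11.1718


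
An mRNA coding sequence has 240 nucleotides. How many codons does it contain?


codons = nucleotides / 3
codons = 240 / 3 = 80

80


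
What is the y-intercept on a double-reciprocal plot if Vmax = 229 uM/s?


y-intercept = 1/Vmax
= 1/229
= 0.0044 s/uM

0.0044 s/uM


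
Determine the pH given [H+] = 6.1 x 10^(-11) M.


pH = -log10([H+])
pH = -log10(6.1 x 10^(-11))
pH = 10.2147

10.2147


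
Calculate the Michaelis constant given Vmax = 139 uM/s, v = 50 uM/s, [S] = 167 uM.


Km = [S] * (Vmax - v) / v
Km = 167 * (139 - 50) / 50
Km = 297.26 uM

297.26 uM


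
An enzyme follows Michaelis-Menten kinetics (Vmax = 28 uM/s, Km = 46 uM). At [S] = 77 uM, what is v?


v = Vmax * [S] / (Km + [S])
v = 28 * 77 / (46 + 77)
v = 17.5285 uM/s

17.5285 uM/s


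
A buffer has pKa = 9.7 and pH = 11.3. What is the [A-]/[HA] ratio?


[A-]/[HA] = 10^(pH - pKa)
= 10^(11.3 - 9.7)
= 39.8107

39.8107


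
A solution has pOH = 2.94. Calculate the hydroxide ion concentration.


[OH-] = 10^(-pOH)
[OH-] = 10^(-2.94)
[OH-] = 0.0011 M

0.0011 M


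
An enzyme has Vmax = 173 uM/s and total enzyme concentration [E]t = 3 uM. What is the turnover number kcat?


kcat = Vmax / [E]t
kcat = 173 / 3
kcat = 57.6667 s^-1

57.6667 s^-1


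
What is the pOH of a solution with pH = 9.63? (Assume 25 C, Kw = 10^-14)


pOH = 14 - pH
pOH = 14 - 9.63
pOH = 4.37

4.37


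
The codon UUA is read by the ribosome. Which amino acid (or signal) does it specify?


Standard genetic code lookup.
Codon UUA -> Leu

Leu


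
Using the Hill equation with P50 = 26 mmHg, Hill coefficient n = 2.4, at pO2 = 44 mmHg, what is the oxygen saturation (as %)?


Y = pO2^n / (P50^n + pO2^n)
Y = 44^2.4 / (26^2.4 + 44^2.4)
Y = 77.95%

77.95%


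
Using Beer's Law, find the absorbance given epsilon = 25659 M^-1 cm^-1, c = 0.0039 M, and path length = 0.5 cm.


A = epsilon * c * l
A = 25659 * 0.0039 * 0.5
A = 50.035

50.035


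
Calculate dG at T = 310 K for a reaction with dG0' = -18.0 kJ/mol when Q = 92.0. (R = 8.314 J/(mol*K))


dG = dG0' + RT * ln(Q) / 1000
dG = -18.0 + 8.314 * 310 * ln(92.0) / 1000
dG = -6.3458 kJ/mol

-6.3458 kJ/mol


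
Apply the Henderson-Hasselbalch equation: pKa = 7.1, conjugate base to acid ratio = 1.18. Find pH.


pH = pKa + log10([A-]/[HA])
pH = 7.1 + log10(1.18)
pH = 7.1719

7.1719


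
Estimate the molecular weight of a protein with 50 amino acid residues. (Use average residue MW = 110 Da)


MW = n_residues * 110 Da
MW = 50 * 110
MW = 5500 Da

5500 Da


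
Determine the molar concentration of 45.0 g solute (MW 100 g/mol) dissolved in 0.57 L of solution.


C = (mass / MW) / volume
C = (45.0 / 100) / 0.57
C = 0.7895 M

0.7895 M


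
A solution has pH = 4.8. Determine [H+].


[H+] = 10^(-pH)
[H+] = 10^(-4.8)
[H+] = 1.585e-05 M

1.585e-05 M


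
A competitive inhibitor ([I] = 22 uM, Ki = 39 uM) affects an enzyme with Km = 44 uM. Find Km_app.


Km_app = Km * (1 + [I]/Ki)
Km_app = 44 * (1 + 22/39)
Km_app = 68.8205 uM

68.8205 uM


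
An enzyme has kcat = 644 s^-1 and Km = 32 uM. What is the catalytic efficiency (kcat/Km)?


Catalytic efficiency = kcat / Km
= 644 / 32
= 20.125 uM^-1*s^-1

20.125 uM^-1*s^-1


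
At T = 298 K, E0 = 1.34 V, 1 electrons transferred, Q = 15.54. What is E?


E = E0 - (RT/nF) * ln(Q)
E = 1.34 - (8.314 * 298 / (1 * 96485)) * ln(15.54)
E = 1.2696 V

1.2696 V


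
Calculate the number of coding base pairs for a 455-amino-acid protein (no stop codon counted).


Each amino acid = 1 codon = 3 bp
bp = 455 * 3 = 1365 bp

1365 bp


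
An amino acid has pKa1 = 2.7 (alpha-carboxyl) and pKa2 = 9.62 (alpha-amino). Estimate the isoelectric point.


pI = (pKa1 + pKa2) / 2
pI = (2.7 + 9.62) / 2
pI = 6.16

6.16


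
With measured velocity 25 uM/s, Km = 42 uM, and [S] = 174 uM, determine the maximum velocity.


Vmax = v * (Km + [S]) / [S]
Vmax = 25 * (42 + 174) / 174
Vmax = 31.0345 uM/s

31.0345 uM/s


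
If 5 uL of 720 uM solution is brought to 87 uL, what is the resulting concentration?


C2 = C1 * V1 / V2
C2 = 720 * 5 / 87
C2 = 41.3793 uM

41.3793 uM


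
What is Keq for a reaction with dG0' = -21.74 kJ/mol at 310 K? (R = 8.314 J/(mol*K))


Keq = exp(-dG0 * 1000 / (R * T))
Keq = exp(-(-21.74) * 1000 / (8.314 * 310))
Keq = 4605.715

4605.715


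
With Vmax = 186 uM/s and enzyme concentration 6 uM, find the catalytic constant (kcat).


kcat = Vmax / [E]t
kcat = 186 / 6
kcat = 31.0 s^-1

31.0 s^-1


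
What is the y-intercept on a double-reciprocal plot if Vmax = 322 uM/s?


y-intercept = 1/Vmax
= 1/322
= 0.0031 s/uM

0.0031 s/uM


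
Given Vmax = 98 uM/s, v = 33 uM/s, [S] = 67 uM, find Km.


Km = [S] * (Vmax - v) / v
Km = 67 * (98 - 33) / 33
Km = 131.9697 uM

131.9697 uM


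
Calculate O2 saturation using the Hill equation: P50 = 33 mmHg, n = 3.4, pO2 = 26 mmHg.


Y = pO2^n / (P50^n + pO2^n)
Y = 26^3.4 / (33^3.4 + 26^3.4)
Y = 30.78%

30.78%


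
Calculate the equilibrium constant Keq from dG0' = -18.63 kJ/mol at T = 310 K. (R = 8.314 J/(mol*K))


Keq = exp(-dG0 * 1000 / (R * T))
Keq = exp(-(-18.63) * 1000 / (8.314 * 310))
Keq = 1377.9921

1377.9921


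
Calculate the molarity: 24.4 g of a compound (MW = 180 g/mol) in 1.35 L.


C = (mass / MW) / volume
C = (24.4 / 180) / 1.35
C = 0.1004 M

0.1004 M


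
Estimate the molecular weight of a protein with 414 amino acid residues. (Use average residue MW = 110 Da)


MW = n_residues * 110 Da
MW = 414 * 110
MW = 45540 Da

45540 Da


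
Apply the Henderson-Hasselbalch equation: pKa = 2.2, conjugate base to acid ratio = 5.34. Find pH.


pH = pKa + log10([A-]/[HA])
pH = 2.2 + log10(5.34)
pH = 2.9275

2.9275


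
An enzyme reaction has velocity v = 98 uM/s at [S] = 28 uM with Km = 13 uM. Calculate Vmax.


Vmax = v * (Km + [S]) / [S]
Vmax = 98 * (13 + 28) / 28
Vmax = 143.5 uM/s

143.5 uM/s


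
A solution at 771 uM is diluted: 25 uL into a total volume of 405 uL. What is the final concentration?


C2 = C1 * V1 / V2
C2 = 771 * 25 / 405
C2 = 47.5926 uM

47.5926 uM


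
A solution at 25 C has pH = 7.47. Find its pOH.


pOH = 14 - pH
pOH = 14 - 7.47
pOH = 6.53

6.53


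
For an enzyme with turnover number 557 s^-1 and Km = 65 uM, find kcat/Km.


Catalytic efficiency = kcat / Km
= 557 / 65
= 8.5692 uM^-1*s^-1

8.5692 uM^-1*s^-1


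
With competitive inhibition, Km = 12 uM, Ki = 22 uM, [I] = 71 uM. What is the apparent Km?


Km_app = Km * (1 + [I]/Ki)
Km_app = 12 * (1 + 71/22)
Km_app = 50.7273 uM

50.7273 uM


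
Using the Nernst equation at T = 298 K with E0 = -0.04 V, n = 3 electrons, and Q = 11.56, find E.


E = E0 - (RT/nF) * ln(Q)
E = -0.04 - (8.314 * 298 / (3 * 96485)) * ln(11.56)
E = -0.0609 V

-0.0609 V


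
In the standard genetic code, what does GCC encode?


Standard genetic code lookup.
Codon GCC -> Ala

Ala


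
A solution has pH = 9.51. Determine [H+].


[H+] = 10^(-pH)
[H+] = 10^(-9.51)
[H+] = 3.090e-10 M

3.090e-10 M


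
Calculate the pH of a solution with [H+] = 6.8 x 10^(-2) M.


pH = -log10([H+])
pH = -log10(6.8 x 10^(-2))
pH = 1.1675

1.1675


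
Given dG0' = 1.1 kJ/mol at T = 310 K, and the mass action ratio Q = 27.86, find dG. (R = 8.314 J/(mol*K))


dG = dG0' + RT * ln(Q) / 1000
dG = 1.1 + 8.314 * 310 * ln(27.86) / 1000
dG = 9.6753 kJ/mol

9.6753 kJ/mol


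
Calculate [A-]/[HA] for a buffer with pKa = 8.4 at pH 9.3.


[A-]/[HA] = 10^(pH - pKa)
= 10^(9.3 - 8.4)
= 7.9433

7.9433


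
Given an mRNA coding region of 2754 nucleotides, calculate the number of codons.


codons = nucleotides / 3
codons = 2754 / 3 = 918

918


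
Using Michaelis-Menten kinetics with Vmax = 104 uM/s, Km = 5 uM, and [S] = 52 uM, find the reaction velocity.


v = Vmax * [S] / (Km + [S])
v = 104 * 52 / (5 + 52)
v = 94.8772 uM/s

94.8772 uM/s


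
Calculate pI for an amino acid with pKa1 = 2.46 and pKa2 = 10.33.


pI = (pKa1 + pKa2) / 2
pI = (2.46 + 10.33) / 2
pI = 6.395

6.395


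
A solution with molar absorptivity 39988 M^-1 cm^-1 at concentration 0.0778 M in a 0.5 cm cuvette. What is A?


A = epsilon * c * l
A = 39988 * 0.0778 * 0.5
A = 1555.5332

1555.5332


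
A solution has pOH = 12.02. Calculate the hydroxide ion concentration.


[OH-] = 10^(-pOH)
[OH-] = 10^(-12.02)
[OH-] = 9.550e-13 M

9.550e-13 M


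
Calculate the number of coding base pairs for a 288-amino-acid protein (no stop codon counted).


Each amino acid = 1 codon = 3 bp
bp = 288 * 3 = 864 bp

864 bp


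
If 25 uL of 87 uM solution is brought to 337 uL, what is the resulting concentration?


C2 = C1 * V1 / V2
C2 = 87 * 25 / 337
C2 = 6.454 uM

6.454 uM


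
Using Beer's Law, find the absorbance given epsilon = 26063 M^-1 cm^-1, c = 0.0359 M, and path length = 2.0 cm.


A = epsilon * c * l
A = 26063 * 0.0359 * 2.0
A = 1871.3234

1871.3234


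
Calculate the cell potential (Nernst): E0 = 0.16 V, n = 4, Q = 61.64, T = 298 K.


E = E0 - (RT/nF) * ln(Q)
E = 0.16 - (8.314 * 298 / (4 * 96485)) * ln(61.64)
E = 0.1335 V

0.1335 V


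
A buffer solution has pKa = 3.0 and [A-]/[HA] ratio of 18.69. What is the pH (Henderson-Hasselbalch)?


pH = pKa + log10([A-]/[HA])
pH = 3.0 + log10(18.69)
pH = 4.2716

4.2716


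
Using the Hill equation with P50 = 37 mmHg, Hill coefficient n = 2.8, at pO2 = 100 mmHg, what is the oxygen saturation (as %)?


Y = pO2^n / (P50^n + pO2^n)
Y = 100^2.8 / (37^2.8 + 100^2.8)
Y = 94.18%

94.18%


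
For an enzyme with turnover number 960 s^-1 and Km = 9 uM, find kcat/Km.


Catalytic efficiency = kcat / Km
= 960 / 9
= 106.6667 uM^-1*s^-1

106.6667 uM^-1*s^-1


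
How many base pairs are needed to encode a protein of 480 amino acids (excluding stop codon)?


Each amino acid = 1 codon = 3 bp
bp = 480 * 3 = 1440 bp

1440 bp


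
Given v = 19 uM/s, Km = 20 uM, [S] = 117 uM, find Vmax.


Vmax = v * (Km + [S]) / [S]
Vmax = 19 * (20 + 117) / 117
Vmax = 22.2479 uM/s

22.2479 uM/s


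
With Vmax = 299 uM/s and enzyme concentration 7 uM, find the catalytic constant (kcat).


kcat = Vmax / [E]t
kcat = 299 / 7
kcat = 42.7143 s^-1

42.7143 s^-1


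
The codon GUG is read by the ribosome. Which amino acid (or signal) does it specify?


Standard genetic code lookup.
Codon GUG -> Val

Val


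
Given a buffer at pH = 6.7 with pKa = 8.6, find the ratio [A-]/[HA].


[A-]/[HA] = 10^(pH - pKa)
= 10^(6.7 - 8.6)
= 0.0126

0.0126


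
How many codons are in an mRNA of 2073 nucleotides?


codons = nucleotides / 3
codons = 2073 / 3 = 691

691


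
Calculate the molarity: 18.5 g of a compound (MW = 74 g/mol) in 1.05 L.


C = (mass / MW) / volume
C = (18.5 / 74) / 1.05
C = 0.2381 M

0.2381 M


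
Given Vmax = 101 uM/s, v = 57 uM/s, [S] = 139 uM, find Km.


Km = [S] * (Vmax - v) / v
Km = 139 * (101 - 57) / 57
Km = 107.2982 uM

107.2982 uM


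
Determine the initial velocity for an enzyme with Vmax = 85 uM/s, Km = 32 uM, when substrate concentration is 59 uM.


v = Vmax * [S] / (Km + [S])
v = 85 * 59 / (32 + 59)
v = 55.1099 uM/s

55.1099 uM/s


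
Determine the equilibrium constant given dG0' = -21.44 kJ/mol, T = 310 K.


Keq = exp(-dG0 * 1000 / (R * T))
Keq = exp(-(-21.44) * 1000 / (8.314 * 310))
Keq = 4099.6387

4099.6387


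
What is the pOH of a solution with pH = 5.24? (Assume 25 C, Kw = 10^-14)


pOH = 14 - pH
pOH = 14 - 5.24
pOH = 8.76

8.76


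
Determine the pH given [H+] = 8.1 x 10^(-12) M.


pH = -log10([H+])
pH = -log10(8.1 x 10^(-12))
pH = 11.0915

11.0915


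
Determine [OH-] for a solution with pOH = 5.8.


[OH-] = 10^(-pOH)
[OH-] = 10^(-5.8)
[OH-] = 1.585e-06 M

1.585e-06 M


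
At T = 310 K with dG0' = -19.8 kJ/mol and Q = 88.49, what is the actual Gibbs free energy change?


dG = dG0' + RT * ln(Q) / 1000
dG = -19.8 + 8.314 * 310 * ln(88.49) / 1000
dG = -8.2461 kJ/mol

-8.2461 kJ/mol


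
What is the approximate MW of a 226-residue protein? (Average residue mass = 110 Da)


MW = n_residues * 110 Da
MW = 226 * 110
MW = 24860 Da

24860 Da


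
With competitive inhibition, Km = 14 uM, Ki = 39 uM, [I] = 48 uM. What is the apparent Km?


Km_app = Km * (1 + [I]/Ki)
Km_app = 14 * (1 + 48/39)
Km_app = 31.2308 uM

31.2308 uM


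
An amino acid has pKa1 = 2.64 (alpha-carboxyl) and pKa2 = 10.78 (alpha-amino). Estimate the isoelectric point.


pI = (pKa1 + pKa2) / 2
pI = (2.64 + 10.78) / 2
pI = 6.71

6.71


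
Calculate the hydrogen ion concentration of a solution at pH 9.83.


[H+] = 10^(-pH)
[H+] = 10^(-9.83)
[H+] = 1.479e-10 M

1.479e-10 M


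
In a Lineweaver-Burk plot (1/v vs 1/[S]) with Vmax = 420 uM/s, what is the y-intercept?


y-intercept = 1/Vmax
= 1/420
= 0.0024 s/uM

0.0024 s/uM


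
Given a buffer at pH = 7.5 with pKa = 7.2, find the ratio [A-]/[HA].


[A-]/[HA] = 10^(pH - pKa)
= 10^(7.5 - 7.2)
= 1.9953

1.9953


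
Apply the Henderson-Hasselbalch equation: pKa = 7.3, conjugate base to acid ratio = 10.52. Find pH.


pH = pKa + log10([A-]/[HA])
pH = 7.3 + log10(10.52)
pH = 8.322

8.322


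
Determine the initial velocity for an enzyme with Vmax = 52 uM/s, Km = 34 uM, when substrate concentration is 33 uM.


v = Vmax * [S] / (Km + [S])
v = 52 * 33 / (34 + 33)
v = 25.6119 uM/s

25.6119 uM/s


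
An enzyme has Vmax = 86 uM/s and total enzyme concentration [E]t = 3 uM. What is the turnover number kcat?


kcat = Vmax / [E]t
kcat = 86 / 3
kcat = 28.6667 s^-1

28.6667 s^-1


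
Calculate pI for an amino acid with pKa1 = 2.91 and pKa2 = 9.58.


pI = (pKa1 + pKa2) / 2
pI = (2.91 + 9.58) / 2
pI = 6.245

6.245


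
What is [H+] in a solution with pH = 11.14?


[H+] = 10^(-pH)
[H+] = 10^(-11.14)
[H+] = 7.244e-12 M

7.244e-12 M


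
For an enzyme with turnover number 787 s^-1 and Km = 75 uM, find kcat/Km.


Catalytic efficiency = kcat / Km
= 787 / 75
= 10.4933 uM^-1*s^-1

10.4933 uM^-1*s^-1


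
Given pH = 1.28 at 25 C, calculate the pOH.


pOH = 14 - pH
pOH = 14 - 1.28
pOH = 12.72

12.72


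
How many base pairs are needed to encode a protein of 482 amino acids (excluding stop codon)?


Each amino acid = 1 codon = 3 bp
bp = 482 * 3 = 1446 bp

1446 bp


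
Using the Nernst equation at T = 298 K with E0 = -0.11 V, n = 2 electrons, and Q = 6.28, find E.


E = E0 - (RT/nF) * ln(Q)
E = -0.11 - (8.314 * 298 / (2 * 96485)) * ln(6.28)
E = -0.1336 V

-0.1336 V


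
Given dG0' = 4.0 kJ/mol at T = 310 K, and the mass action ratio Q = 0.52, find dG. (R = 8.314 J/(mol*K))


dG = dG0' + RT * ln(Q) / 1000
dG = 4.0 + 8.314 * 310 * ln(0.52) / 1000
dG = 2.3146 kJ/mol

2.3146 kJ/mol


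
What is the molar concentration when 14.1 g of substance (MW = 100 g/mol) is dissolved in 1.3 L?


C = (mass / MW) / volume
C = (14.1 / 100) / 1.3
C = 0.1085 M

0.1085 M


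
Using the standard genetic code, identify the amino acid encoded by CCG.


Standard genetic code lookup.
Codon CCG -> Pro

Pro


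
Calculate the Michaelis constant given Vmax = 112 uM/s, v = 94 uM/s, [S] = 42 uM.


Km = [S] * (Vmax - v) / v
Km = 42 * (112 - 94) / 94
Km = 8.0426 uM

8.0426 uM


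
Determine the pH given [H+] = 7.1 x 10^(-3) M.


pH = -log10([H+])
pH = -log10(7.1 x 10^(-3))
pH = 2.1487

2.1487


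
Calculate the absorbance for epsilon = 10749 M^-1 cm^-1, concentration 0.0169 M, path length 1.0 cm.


A = epsilon * c * l
A = 10749 * 0.0169 * 1.0
A = 181.6581

181.6581


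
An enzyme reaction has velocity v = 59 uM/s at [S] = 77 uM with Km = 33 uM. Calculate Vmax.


Vmax = v * (Km + [S]) / [S]
Vmax = 59 * (33 + 77) / 77
Vmax = 84.2857 uM/s

84.2857 uM/s


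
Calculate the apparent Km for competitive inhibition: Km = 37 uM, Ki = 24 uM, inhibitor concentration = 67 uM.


Km_app = Km * (1 + [I]/Ki)
Km_app = 37 * (1 + 67/24)
Km_app = 140.2917 uM

140.2917 uM


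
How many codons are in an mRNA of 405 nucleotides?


codons = nucleotides / 3
codons = 405 / 3 = 135

135


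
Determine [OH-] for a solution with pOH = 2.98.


[OH-] = 10^(-pOH)
[OH-] = 10^(-2.98)
[OH-] = 0.001 M

0.001 M


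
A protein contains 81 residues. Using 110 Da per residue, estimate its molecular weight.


MW = n_residues * 110 Da
MW = 81 * 110
MW = 8910 Da

8910 Da


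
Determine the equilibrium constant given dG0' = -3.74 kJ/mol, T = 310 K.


Keq = exp(-dG0 * 1000 / (R * T))
Keq = exp(-(-3.74) * 1000 / (8.314 * 310))
Keq = 4.2678

4.2678


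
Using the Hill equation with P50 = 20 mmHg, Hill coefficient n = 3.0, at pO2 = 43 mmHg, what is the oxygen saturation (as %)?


Y = pO2^n / (P50^n + pO2^n)
Y = 43^3.0 / (20^3.0 + 43^3.0)
Y = 90.86%

90.86%


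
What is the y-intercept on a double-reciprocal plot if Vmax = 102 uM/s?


y-intercept = 1/Vmax
= 1/102
= 0.0098 s/uM

0.0098 s/uM


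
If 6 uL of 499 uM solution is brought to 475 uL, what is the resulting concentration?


C2 = C1 * V1 / V2
C2 = 499 * 6 / 475
C2 = 6.3032 uM

6.3032 uM


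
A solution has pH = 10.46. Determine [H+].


[H+] = 10^(-pH)
[H+] = 10^(-10.46)
[H+] = 3.467e-11 M

3.467e-11 M


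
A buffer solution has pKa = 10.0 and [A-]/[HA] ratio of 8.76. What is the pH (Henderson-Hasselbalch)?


pH = pKa + log10([A-]/[HA])
pH = 10.0 + log10(8.76)
pH = 10.9425

10.9425


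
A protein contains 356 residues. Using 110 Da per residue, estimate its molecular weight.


MW = n_residues * 110 Da
MW = 356 * 110
MW = 39160 Da

39160 Da


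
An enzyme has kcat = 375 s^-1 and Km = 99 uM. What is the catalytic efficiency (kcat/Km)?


Catalytic efficiency = kcat / Km
= 375 / 99
= 3.7879 uM^-1*s^-1

3.7879 uM^-1*s^-1


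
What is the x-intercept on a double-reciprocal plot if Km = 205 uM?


x-intercept = -1/Km
= -1/205
= -0.0049 1/uM

-0.0049 1/uM


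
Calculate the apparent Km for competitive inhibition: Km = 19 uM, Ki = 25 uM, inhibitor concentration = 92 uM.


Km_app = Km * (1 + [I]/Ki)
Km_app = 19 * (1 + 92/25)
Km_app = 88.92 uM

88.92 uM


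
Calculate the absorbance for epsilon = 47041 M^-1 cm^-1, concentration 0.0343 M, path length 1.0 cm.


A = epsilon * c * l
A = 47041 * 0.0343 * 1.0
A = 1613.5063

1613.5063


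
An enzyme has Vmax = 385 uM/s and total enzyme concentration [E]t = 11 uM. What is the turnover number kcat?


kcat = Vmax / [E]t
kcat = 385 / 11
kcat = 35.0 s^-1

35.0 s^-1


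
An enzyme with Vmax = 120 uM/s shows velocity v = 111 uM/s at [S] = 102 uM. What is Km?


Km = [S] * (Vmax - v) / v
Km = 102 * (120 - 111) / 111
Km = 8.2703 uM

8.2703 uM


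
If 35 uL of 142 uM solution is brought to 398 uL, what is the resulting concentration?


C2 = C1 * V1 / V2
C2 = 142 * 35 / 398
C2 = 12.4874 uM

12.4874 uM


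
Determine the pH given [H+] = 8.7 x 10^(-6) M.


pH = -log10([H+])
pH = -log10(8.7 x 10^(-6))
pH = 5.0605

5.0605


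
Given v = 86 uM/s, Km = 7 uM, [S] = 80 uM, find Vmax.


Vmax = v * (Km + [S]) / [S]
Vmax = 86 * (7 + 80) / 80
Vmax = 93.525 uM/s

93.525 uM/s


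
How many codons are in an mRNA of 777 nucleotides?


codons = nucleotides / 3
codons = 777 / 3 = 259

259


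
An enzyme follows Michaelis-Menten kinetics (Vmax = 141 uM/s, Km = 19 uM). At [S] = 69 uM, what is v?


v = Vmax * [S] / (Km + [S])
v = 141 * 69 / (19 + 69)
v = 110.5568 uM/s

110.5568 uM/s


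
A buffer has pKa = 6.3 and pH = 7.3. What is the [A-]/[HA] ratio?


[A-]/[HA] = 10^(pH - pKa)
= 10^(7.3 - 6.3)
= 10.0

10.0


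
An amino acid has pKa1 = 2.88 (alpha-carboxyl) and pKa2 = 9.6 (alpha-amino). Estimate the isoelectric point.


pI = (pKa1 + pKa2) / 2
pI = (2.88 + 9.6) / 2
pI = 6.24

6.24


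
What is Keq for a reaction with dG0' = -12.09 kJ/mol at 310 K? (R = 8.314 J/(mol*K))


Keq = exp(-dG0 * 1000 / (R * T))
Keq = exp(-(-12.09) * 1000 / (8.314 * 310))
Keq = 108.9493

108.9493


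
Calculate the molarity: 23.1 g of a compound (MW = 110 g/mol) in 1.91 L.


C = (mass / MW) / volume
C = (23.1 / 110) / 1.91
C = 0.1099 M

0.1099 M


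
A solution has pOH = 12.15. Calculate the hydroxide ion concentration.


[OH-] = 10^(-pOH)
[OH-] = 10^(-12.15)
[OH-] = 7.079e-13 M

7.079e-13 M


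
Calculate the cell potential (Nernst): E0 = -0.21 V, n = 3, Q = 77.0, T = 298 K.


E = E0 - (RT/nF) * ln(Q)
E = -0.21 - (8.314 * 298 / (3 * 96485)) * ln(77.0)
E = -0.2472 V

-0.2472 V


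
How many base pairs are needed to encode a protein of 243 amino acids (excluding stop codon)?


Each amino acid = 1 codon = 3 bp
bp = 243 * 3 = 729 bp

729 bp


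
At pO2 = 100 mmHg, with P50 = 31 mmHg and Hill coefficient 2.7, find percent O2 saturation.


Y = pO2^n / (P50^n + pO2^n)
Y = 100^2.7 / (31^2.7 + 100^2.7)
Y = 95.94%

95.94%


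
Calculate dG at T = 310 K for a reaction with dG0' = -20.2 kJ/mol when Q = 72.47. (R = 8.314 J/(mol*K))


dG = dG0' + RT * ln(Q) / 1000
dG = -20.2 + 8.314 * 310 * ln(72.47) / 1000
dG = -9.1608 kJ/mol

-9.1608 kJ/mol


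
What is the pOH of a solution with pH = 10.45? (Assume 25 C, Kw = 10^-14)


pOH = 14 - pH
pOH = 14 - 10.45
pOH = 3.55

3.55


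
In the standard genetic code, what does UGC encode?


Standard genetic code lookup.
Codon UGC -> Cys

Cys


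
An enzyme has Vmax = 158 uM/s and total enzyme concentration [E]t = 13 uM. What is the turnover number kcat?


kcat = Vmax / [E]t
kcat = 158 / 13
kcat = 12.1538 s^-1

12.1538 s^-1


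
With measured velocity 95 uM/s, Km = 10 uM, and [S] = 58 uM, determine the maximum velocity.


Vmax = v * (Km + [S]) / [S]
Vmax = 95 * (10 + 58) / 58
Vmax = 111.3793 uM/s

111.3793 uM/s


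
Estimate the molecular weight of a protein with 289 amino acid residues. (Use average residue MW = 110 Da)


MW = n_residues * 110 Da
MW = 289 * 110
MW = 31790 Da

31790 Da


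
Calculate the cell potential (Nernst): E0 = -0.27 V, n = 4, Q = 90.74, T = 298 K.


E = E0 - (RT/nF) * ln(Q)
E = -0.27 - (8.314 * 298 / (4 * 96485)) * ln(90.74)
E = -0.2989 V

-0.2989 V


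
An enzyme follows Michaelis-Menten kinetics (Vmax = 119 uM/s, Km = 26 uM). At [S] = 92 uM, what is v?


v = Vmax * [S] / (Km + [S])
v = 119 * 92 / (26 + 92)
v = 92.7797 uM/s

92.7797 uM/s


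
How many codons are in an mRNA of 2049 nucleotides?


codons = nucleotides / 3
codons = 2049 / 3 = 683

683


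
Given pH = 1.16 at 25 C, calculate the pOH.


pOH = 14 - pH
pOH = 14 - 1.16
pOH = 12.84

12.84


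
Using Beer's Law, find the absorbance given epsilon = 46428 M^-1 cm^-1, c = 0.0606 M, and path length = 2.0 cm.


A = epsilon * c * l
A = 46428 * 0.0606 * 2.0
A = 5627.0736

5627.0736


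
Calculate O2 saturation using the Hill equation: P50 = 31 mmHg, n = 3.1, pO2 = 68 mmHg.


Y = pO2^n / (P50^n + pO2^n)
Y = 68^3.1 / (31^3.1 + 68^3.1)
Y = 91.95%

91.95%


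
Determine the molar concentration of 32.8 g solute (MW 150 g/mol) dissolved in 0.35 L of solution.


C = (mass / MW) / volume
C = (32.8 / 150) / 0.35
C = 0.6248 M

0.6248 M


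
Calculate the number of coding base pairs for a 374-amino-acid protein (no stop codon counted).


Each amino acid = 1 codon = 3 bp
bp = 374 * 3 = 1122 bp

1122 bp


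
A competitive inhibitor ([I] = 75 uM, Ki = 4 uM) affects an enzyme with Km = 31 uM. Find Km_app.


Km_app = Km * (1 + [I]/Ki)
Km_app = 31 * (1 + 75/4)
Km_app = 612.25 uM

612.25 uM


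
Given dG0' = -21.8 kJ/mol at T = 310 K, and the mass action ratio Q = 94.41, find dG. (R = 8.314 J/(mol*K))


dG = dG0' + RT * ln(Q) / 1000
dG = -21.8 + 8.314 * 310 * ln(94.41) / 1000
dG = -10.0792 kJ/mol

-10.0792 kJ/mol


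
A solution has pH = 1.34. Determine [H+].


[H+] = 10^(-pH)
[H+] = 10^(-1.34)
[H+] = 0.0457 M

0.0457 M


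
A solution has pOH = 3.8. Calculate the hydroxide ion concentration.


[OH-] = 10^(-pOH)
[OH-] = 10^(-3.8)
[OH-] = 1.585e-04 M

1.585e-04 M


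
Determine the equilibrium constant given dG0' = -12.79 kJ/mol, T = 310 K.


Keq = exp(-dG0 * 1000 / (R * T))
Keq = exp(-(-12.79) * 1000 / (8.314 * 310))
Keq = 142.948

142.948


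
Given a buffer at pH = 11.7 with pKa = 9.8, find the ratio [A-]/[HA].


[A-]/[HA] = 10^(pH - pKa)
= 10^(11.7 - 9.8)
= 79.4328

79.4328


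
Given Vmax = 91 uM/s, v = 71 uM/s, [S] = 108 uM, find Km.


Km = [S] * (Vmax - v) / v
Km = 108 * (91 - 71) / 71
Km = 30.4225 uM

30.4225 uM


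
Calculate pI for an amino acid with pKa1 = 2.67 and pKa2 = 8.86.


pI = (pKa1 + pKa2) / 2
pI = (2.67 + 8.86) / 2
pI = 5.765

5.765


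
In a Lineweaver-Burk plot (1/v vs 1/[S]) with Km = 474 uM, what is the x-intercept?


x-intercept = -1/Km
= -1/474
= -0.0021 1/uM

-0.0021 1/uM


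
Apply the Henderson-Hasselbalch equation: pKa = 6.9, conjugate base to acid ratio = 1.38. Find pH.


pH = pKa + log10([A-]/[HA])
pH = 6.9 + log10(1.38)
pH = 7.0399

7.0399


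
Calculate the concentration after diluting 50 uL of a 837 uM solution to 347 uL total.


C2 = C1 * V1 / V2
C2 = 837 * 50 / 347
C2 = 120.6052 uM

120.6052 uM


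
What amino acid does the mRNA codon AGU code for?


Standard genetic code lookup.
Codon AGU -> Ser

Ser


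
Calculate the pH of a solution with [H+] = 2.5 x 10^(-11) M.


pH = -log10([H+])
pH = -log10(2.5 x 10^(-11))
pH = 10.6021

10.6021


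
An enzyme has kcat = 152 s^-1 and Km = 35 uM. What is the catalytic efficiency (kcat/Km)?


Catalytic efficiency = kcat / Km
= 152 / 35
= 4.3429 uM^-1*s^-1

4.3429 uM^-1*s^-1


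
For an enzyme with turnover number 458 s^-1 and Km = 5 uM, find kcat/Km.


Catalytic efficiency = kcat / Km
= 458 / 5
= 91.6 uM^-1*s^-1

91.6 uM^-1*s^-1


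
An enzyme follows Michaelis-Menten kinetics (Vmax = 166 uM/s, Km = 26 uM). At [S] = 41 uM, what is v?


v = Vmax * [S] / (Km + [S])
v = 166 * 41 / (26 + 41)
v = 101.5821 uM/s

101.5821 uM/s


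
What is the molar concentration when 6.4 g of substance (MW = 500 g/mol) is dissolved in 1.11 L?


C = (mass / MW) / volume
C = (6.4 / 500) / 1.11
C = 0.0115 M

0.0115 M


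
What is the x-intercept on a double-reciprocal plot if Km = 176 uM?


x-intercept = -1/Km
= -1/176
= -0.0057 1/uM

-0.0057 1/uM


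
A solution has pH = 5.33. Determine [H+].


[H+] = 10^(-pH)
[H+] = 10^(-5.33)
[H+] = 4.677e-06 M

4.677e-06 M


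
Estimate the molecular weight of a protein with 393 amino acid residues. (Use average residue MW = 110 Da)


MW = n_residues * 110 Da
MW = 393 * 110
MW = 43230 Da

43230 Da


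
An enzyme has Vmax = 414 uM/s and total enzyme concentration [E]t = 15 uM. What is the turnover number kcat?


kcat = Vmax / [E]t
kcat = 414 / 15
kcat = 27.6 s^-1

27.6 s^-1


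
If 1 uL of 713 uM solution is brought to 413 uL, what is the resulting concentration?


C2 = C1 * V1 / V2
C2 = 713 * 1 / 413
C2 = 1.7264 uM

1.7264 uM


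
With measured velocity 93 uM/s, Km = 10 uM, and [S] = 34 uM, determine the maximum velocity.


Vmax = v * (Km + [S]) / [S]
Vmax = 93 * (10 + 34) / 34
Vmax = 120.3529 uM/s

120.3529 uM/s
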